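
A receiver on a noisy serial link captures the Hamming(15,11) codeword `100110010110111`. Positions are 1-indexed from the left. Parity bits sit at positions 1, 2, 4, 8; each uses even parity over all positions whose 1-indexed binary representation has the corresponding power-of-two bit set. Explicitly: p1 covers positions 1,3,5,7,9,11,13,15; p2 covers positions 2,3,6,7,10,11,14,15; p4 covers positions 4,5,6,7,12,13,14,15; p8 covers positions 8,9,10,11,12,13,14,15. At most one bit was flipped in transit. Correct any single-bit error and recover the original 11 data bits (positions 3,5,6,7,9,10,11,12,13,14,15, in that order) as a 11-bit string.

s1: b1⊕b3⊕b5⊕b7⊕b9⊕b11⊕b13⊕b15 = 1⊕0⊕1⊕0⊕0⊕1⊕1⊕1 = 1
s2: b2⊕b3⊕b6⊕b7⊕b10⊕b11⊕b14⊕b15 = 0⊕0⊕0⊕0⊕1⊕1⊕1⊕1 = 0
s4: b4⊕b5⊕b6⊕b7⊕b12⊕b13⊕b14⊕b15 = 1⊕1⊕0⊕0⊕0⊕1⊕1⊕1 = 1
s8: b8⊕b9⊕b10⊕b11⊕b12⊕b13⊕b14⊕b15 = 1⊕0⊕1⊕1⊕0⊕1⊕1⊕1 = 0
Syndrome (s8...s1) = 0101 → position 5.
Flip bit 5: corrected codeword = 100100010110111
Data bits at positions 3,5,6,7,9,10,11,12,13,14,15: 00000110111

00000110111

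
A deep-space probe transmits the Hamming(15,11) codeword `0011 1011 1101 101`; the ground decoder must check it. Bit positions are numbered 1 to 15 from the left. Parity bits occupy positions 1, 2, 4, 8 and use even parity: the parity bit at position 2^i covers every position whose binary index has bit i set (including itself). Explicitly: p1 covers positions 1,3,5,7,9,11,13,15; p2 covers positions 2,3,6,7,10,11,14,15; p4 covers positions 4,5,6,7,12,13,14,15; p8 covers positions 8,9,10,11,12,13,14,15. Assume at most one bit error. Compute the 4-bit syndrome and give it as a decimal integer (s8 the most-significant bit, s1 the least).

s1: b1⊕b3⊕b5⊕b7⊕b9⊕b11⊕b13⊕b15 = 0⊕1⊕1⊕1⊕1⊕0⊕1⊕1 = 0
s2: b2⊕b3⊕b6⊕b7⊕b10⊕b11⊕b14⊕b15 = 0⊕1⊕0⊕1⊕1⊕0⊕0⊕1 = 0
s4: b4⊕b5⊕b6⊕b7⊕b12⊕b13⊕b14⊕b15 = 1⊕1⊕0⊕1⊕1⊕1⊕0⊕1 = 0
s8: b8⊕b9⊕b10⊕b11⊕b12⊕b13⊕b14⊕b15 = 1⊕1⊕1⊕0⊕1⊕1⊕0⊕1 = 0
Syndrome (s8...s1) = 0000 → position 0 (no error).

0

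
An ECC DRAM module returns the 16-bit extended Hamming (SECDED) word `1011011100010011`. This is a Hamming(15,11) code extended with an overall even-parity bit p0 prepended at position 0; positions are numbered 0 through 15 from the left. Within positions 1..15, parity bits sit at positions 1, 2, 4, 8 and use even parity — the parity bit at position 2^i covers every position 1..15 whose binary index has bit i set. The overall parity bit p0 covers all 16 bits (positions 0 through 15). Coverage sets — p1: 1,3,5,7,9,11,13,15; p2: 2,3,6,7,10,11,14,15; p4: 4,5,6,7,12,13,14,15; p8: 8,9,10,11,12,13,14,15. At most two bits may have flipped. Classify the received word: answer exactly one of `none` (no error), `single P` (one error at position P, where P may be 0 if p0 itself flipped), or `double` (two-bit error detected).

single 15

s1: b1⊕b3⊕b5⊕b7⊕b9⊕b11⊕b13⊕b15 = 0⊕1⊕1⊕1⊕0⊕1⊕0⊕1 = 1
s2: b2⊕b3⊕b6⊕b7⊕b10⊕b11⊕b14⊕b15 = 1⊕1⊕1⊕1⊕0⊕1⊕1⊕1 = 1
s4: b4⊕b5⊕b6⊕b7⊕b12⊕b13⊕b14⊕b15 = 0⊕1⊕1⊕1⊕0⊕0⊕1⊕1 = 1
s8: b8⊕b9⊕b10⊕b11⊕b12⊕b13⊕b14⊕b15 = 0⊕0⊕0⊕1⊕0⊕0⊕1⊕1 = 1
Syndrome (s8...s1) = 1111 → position 15.
Overall parity (XOR of all 16 bits, including p0): 1⊕0⊕1⊕1⊕0⊕1⊕1⊕1⊕0⊕0⊕0⊕1⊕0⊕0⊕1⊕1 = 1
Overall=1, syndrome position=15 → single-bit error at position 15.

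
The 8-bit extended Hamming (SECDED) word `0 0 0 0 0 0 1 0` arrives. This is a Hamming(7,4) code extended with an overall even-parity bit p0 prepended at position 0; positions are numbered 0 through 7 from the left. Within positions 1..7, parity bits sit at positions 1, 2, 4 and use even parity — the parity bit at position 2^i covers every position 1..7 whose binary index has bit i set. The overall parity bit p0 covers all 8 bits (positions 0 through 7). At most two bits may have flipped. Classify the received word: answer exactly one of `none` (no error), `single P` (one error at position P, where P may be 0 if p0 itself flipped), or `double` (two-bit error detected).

single 6

s1: b1⊕b3⊕b5⊕b7 = 0⊕0⊕0⊕0 = 0
s2: b2⊕b3⊕b6⊕b7 = 0⊕0⊕1⊕0 = 1
s4: b4⊕b5⊕b6⊕b7 = 0⊕0⊕1⊕0 = 1
Syndrome (s4...s1) = 110 → position 6.
Overall parity (XOR of all 8 bits, including p0): 0⊕0⊕0⊕0⊕0⊕0⊕1⊕0 = 1
Overall=1, syndrome position=6 → single-bit error at position 6.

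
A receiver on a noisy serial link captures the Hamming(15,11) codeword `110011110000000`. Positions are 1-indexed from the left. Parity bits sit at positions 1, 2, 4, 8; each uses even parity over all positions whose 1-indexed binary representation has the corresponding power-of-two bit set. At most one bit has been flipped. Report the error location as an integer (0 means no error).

s1: b1⊕b3⊕b5⊕b7⊕b9⊕b11⊕b13⊕b15 = 1⊕0⊕1⊕1⊕0⊕0⊕0⊕0 = 1
s2: b2⊕b3⊕b6⊕b7⊕b10⊕b11⊕b14⊕b15 = 1⊕0⊕1⊕1⊕0⊕0⊕0⊕0 = 1
s4: b4⊕b5⊕b6⊕b7⊕b12⊕b13⊕b14⊕b15 = 0⊕1⊕1⊕1⊕0⊕0⊕0⊕0 = 1
s8: b8⊕b9⊕b10⊕b11⊕b12⊕b13⊕b14⊕b15 = 1⊕0⊕0⊕0⊕0⊕0⊕0⊕0 = 1
Syndrome (s8...s1) = 1111 → position 15.

15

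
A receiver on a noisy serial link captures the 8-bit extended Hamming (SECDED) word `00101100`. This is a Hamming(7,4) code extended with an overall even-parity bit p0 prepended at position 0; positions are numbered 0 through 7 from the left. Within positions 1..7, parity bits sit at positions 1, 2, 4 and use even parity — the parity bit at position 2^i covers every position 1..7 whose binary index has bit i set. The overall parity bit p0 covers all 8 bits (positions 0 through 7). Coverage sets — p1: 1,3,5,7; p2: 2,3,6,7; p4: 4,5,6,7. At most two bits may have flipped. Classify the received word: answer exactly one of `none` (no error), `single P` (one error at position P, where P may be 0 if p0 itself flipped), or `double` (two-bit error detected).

single 3

s1: b1⊕b3⊕b5⊕b7 = 0⊕0⊕1⊕0 = 1
s2: b2⊕b3⊕b6⊕b7 = 1⊕0⊕0⊕0 = 1
s4: b4⊕b5⊕b6⊕b7 = 1⊕1⊕0⊕0 = 0
Syndrome (s4...s1) = 011 → position 3.
Overall parity (XOR of all 8 bits, including p0): 0⊕0⊕1⊕0⊕1⊕1⊕0⊕0 = 1
Overall=1, syndrome position=3 → single-bit error at position 3.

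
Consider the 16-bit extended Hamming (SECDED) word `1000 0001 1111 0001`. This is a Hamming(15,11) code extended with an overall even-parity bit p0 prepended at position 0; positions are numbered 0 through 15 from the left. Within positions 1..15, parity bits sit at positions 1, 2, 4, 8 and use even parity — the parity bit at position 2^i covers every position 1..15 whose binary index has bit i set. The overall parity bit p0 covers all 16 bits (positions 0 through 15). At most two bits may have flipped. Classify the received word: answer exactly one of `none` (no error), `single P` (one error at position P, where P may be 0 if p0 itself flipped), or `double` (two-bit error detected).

s1: b1⊕b3⊕b5⊕b7⊕b9⊕b11⊕b13⊕b15 = 0⊕0⊕0⊕1⊕1⊕1⊕0⊕1 = 0
s2: b2⊕b3⊕b6⊕b7⊕b10⊕b11⊕b14⊕b15 = 0⊕0⊕0⊕1⊕1⊕1⊕0⊕1 = 0
s4: b4⊕b5⊕b6⊕b7⊕b12⊕b13⊕b14⊕b15 = 0⊕0⊕0⊕1⊕0⊕0⊕0⊕1 = 0
s8: b8⊕b9⊕b10⊕b11⊕b12⊕b13⊕b14⊕b15 = 1⊕1⊕1⊕1⊕0⊕0⊕0⊕1 = 1
Syndrome (s8...s1) = 1000 → position 8.
Overall parity (XOR of all 16 bits, including p0): 1⊕0⊕0⊕0⊕0⊕0⊕0⊕1⊕1⊕1⊕1⊕1⊕0⊕0⊕0⊕1 = 1
Overall=1, syndrome position=8 → single-bit error at position 8.

single 8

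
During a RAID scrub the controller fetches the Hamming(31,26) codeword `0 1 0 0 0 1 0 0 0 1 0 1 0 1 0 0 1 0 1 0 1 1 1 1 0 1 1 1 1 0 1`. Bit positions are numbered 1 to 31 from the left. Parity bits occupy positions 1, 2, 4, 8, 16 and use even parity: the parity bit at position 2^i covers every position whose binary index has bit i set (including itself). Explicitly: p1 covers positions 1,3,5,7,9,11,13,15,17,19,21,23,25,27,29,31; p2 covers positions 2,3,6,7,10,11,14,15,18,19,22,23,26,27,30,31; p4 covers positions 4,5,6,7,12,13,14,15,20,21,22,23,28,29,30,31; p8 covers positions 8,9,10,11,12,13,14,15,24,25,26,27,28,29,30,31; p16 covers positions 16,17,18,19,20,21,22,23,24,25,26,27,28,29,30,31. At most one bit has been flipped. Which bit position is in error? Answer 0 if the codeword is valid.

s1: b1⊕b3⊕b5⊕b7⊕b9⊕b11⊕b13⊕b15⊕b17⊕b19⊕b21⊕b23⊕b25⊕b27⊕b29⊕b31 = 0⊕0⊕0⊕0⊕0⊕0⊕0⊕0⊕1⊕1⊕1⊕1⊕0⊕1⊕1⊕1 = 1
s2: b2⊕b3⊕b6⊕b7⊕b10⊕b11⊕b14⊕b15⊕b18⊕b19⊕b22⊕b23⊕b26⊕b27⊕b30⊕b31 = 1⊕0⊕1⊕0⊕1⊕0⊕1⊕0⊕0⊕1⊕1⊕1⊕1⊕1⊕0⊕1 = 0
s4: b4⊕b5⊕b6⊕b7⊕b12⊕b13⊕b14⊕b15⊕b20⊕b21⊕b22⊕b23⊕b28⊕b29⊕b30⊕b31 = 0⊕0⊕1⊕0⊕1⊕0⊕1⊕0⊕0⊕1⊕1⊕1⊕1⊕1⊕0⊕1 = 1
s8: b8⊕b9⊕b10⊕b11⊕b12⊕b13⊕b14⊕b15⊕b24⊕b25⊕b26⊕b27⊕b28⊕b29⊕b30⊕b31 = 0⊕0⊕1⊕0⊕1⊕0⊕1⊕0⊕1⊕0⊕1⊕1⊕1⊕1⊕0⊕1 = 1
s16: b16⊕b17⊕b18⊕b19⊕b20⊕b21⊕b22⊕b23⊕b24⊕b25⊕b26⊕b27⊕b28⊕b29⊕b30⊕b31 = 0⊕1⊕0⊕1⊕0⊕1⊕1⊕1⊕1⊕0⊕1⊕1⊕1⊕1⊕0⊕1 = 1
Syndrome (s16...s1) = 11101 → position 29.

29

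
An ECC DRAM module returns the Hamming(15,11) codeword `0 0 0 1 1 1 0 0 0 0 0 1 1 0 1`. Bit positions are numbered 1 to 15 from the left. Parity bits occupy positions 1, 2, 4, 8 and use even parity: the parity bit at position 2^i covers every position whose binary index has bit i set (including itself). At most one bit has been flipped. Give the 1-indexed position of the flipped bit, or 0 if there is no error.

9

s1: b1⊕b3⊕b5⊕b7⊕b9⊕b11⊕b13⊕b15 = 0⊕0⊕1⊕0⊕0⊕0⊕1⊕1 = 1
s2: b2⊕b3⊕b6⊕b7⊕b10⊕b11⊕b14⊕b15 = 0⊕0⊕1⊕0⊕0⊕0⊕0⊕1 = 0
s4: b4⊕b5⊕b6⊕b7⊕b12⊕b13⊕b14⊕b15 = 1⊕1⊕1⊕0⊕1⊕1⊕0⊕1 = 0
s8: b8⊕b9⊕b10⊕b11⊕b12⊕b13⊕b14⊕b15 = 0⊕0⊕0⊕0⊕1⊕1⊕0⊕1 = 1
Syndrome (s8...s1) = 1001 → position 9.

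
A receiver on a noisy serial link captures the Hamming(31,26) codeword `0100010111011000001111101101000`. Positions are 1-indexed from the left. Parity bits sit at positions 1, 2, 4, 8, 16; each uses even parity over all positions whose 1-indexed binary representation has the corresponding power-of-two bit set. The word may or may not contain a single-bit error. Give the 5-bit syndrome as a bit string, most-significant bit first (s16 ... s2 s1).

00010

s1: b1⊕b3⊕b5⊕b7⊕b9⊕b11⊕b13⊕b15⊕b17⊕b19⊕b21⊕b23⊕b25⊕b27⊕b29⊕b31 = 0⊕0⊕0⊕0⊕1⊕0⊕1⊕0⊕0⊕1⊕1⊕1⊕1⊕0⊕0⊕0 = 0
s2: b2⊕b3⊕b6⊕b7⊕b10⊕b11⊕b14⊕b15⊕b18⊕b19⊕b22⊕b23⊕b26⊕b27⊕b30⊕b31 = 1⊕0⊕1⊕0⊕1⊕0⊕0⊕0⊕0⊕1⊕1⊕1⊕1⊕0⊕0⊕0 = 1
s4: b4⊕b5⊕b6⊕b7⊕b12⊕b13⊕b14⊕b15⊕b20⊕b21⊕b22⊕b23⊕b28⊕b29⊕b30⊕b31 = 0⊕0⊕1⊕0⊕1⊕1⊕0⊕0⊕1⊕1⊕1⊕1⊕1⊕0⊕0⊕0 = 0
s8: b8⊕b9⊕b10⊕b11⊕b12⊕b13⊕b14⊕b15⊕b24⊕b25⊕b26⊕b27⊕b28⊕b29⊕b30⊕b31 = 1⊕1⊕1⊕0⊕1⊕1⊕0⊕0⊕0⊕1⊕1⊕0⊕1⊕0⊕0⊕0 = 0
s16: b16⊕b17⊕b18⊕b19⊕b20⊕b21⊕b22⊕b23⊕b24⊕b25⊕b26⊕b27⊕b28⊕b29⊕b30⊕b31 = 0⊕0⊕0⊕1⊕1⊕1⊕1⊕1⊕0⊕1⊕1⊕0⊕1⊕0⊕0⊕0 = 0
Syndrome (s16...s1) = 00010 → position 2.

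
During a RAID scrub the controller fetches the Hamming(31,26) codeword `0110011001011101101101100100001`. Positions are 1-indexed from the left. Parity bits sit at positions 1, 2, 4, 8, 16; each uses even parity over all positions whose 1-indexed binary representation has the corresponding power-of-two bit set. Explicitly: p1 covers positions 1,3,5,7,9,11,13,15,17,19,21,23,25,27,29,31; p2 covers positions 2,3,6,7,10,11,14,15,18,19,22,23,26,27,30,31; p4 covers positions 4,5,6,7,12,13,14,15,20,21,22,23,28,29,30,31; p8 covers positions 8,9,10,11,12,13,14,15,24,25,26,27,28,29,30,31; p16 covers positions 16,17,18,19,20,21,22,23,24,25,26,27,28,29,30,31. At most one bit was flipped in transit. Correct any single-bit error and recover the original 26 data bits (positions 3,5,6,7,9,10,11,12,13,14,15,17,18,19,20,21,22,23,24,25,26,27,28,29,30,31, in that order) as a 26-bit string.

10100101110101101100100001

s1: b1⊕b3⊕b5⊕b7⊕b9⊕b11⊕b13⊕b15⊕b17⊕b19⊕b21⊕b23⊕b25⊕b27⊕b29⊕b31 = 0⊕1⊕0⊕1⊕0⊕0⊕1⊕0⊕1⊕1⊕0⊕1⊕0⊕0⊕0⊕1 = 1
s2: b2⊕b3⊕b6⊕b7⊕b10⊕b11⊕b14⊕b15⊕b18⊕b19⊕b22⊕b23⊕b26⊕b27⊕b30⊕b31 = 1⊕1⊕1⊕1⊕1⊕0⊕1⊕0⊕0⊕1⊕1⊕1⊕1⊕0⊕0⊕1 = 1
s4: b4⊕b5⊕b6⊕b7⊕b12⊕b13⊕b14⊕b15⊕b20⊕b21⊕b22⊕b23⊕b28⊕b29⊕b30⊕b31 = 0⊕0⊕1⊕1⊕1⊕1⊕1⊕0⊕1⊕0⊕1⊕1⊕0⊕0⊕0⊕1 = 1
s8: b8⊕b9⊕b10⊕b11⊕b12⊕b13⊕b14⊕b15⊕b24⊕b25⊕b26⊕b27⊕b28⊕b29⊕b30⊕b31 = 0⊕0⊕1⊕0⊕1⊕1⊕1⊕0⊕0⊕0⊕1⊕0⊕0⊕0⊕0⊕1 = 0
s16: b16⊕b17⊕b18⊕b19⊕b20⊕b21⊕b22⊕b23⊕b24⊕b25⊕b26⊕b27⊕b28⊕b29⊕b30⊕b31 = 1⊕1⊕0⊕1⊕1⊕0⊕1⊕1⊕0⊕0⊕1⊕0⊕0⊕0⊕0⊕1 = 0
Syndrome (s16...s1) = 00111 → position 7.
Flip bit 7: corrected codeword = 0110010001011101101101100100001
Data bits at positions 3,5,6,7,9,10,11,12,13,14,15,17,18,19,20,21,22,23,24,25,26,27,28,29,30,31: 10100101110101101100100001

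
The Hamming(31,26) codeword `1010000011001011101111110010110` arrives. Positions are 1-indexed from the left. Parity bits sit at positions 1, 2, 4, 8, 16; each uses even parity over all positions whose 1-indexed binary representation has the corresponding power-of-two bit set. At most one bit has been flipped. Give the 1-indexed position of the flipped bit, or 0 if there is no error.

s1: b1⊕b3⊕b5⊕b7⊕b9⊕b11⊕b13⊕b15⊕b17⊕b19⊕b21⊕b23⊕b25⊕b27⊕b29⊕b31 = 1⊕1⊕0⊕0⊕1⊕0⊕1⊕1⊕1⊕1⊕1⊕1⊕0⊕1⊕1⊕0 = 1
s2: b2⊕b3⊕b6⊕b7⊕b10⊕b11⊕b14⊕b15⊕b18⊕b19⊕b22⊕b23⊕b26⊕b27⊕b30⊕b31 = 0⊕1⊕0⊕0⊕1⊕0⊕0⊕1⊕0⊕1⊕1⊕1⊕0⊕1⊕1⊕0 = 0
s4: b4⊕b5⊕b6⊕b7⊕b12⊕b13⊕b14⊕b15⊕b20⊕b21⊕b22⊕b23⊕b28⊕b29⊕b30⊕b31 = 0⊕0⊕0⊕0⊕0⊕1⊕0⊕1⊕1⊕1⊕1⊕1⊕0⊕1⊕1⊕0 = 0
s8: b8⊕b9⊕b10⊕b11⊕b12⊕b13⊕b14⊕b15⊕b24⊕b25⊕b26⊕b27⊕b28⊕b29⊕b30⊕b31 = 0⊕1⊕1⊕0⊕0⊕1⊕0⊕1⊕1⊕0⊕0⊕1⊕0⊕1⊕1⊕0 = 0
s16: b16⊕b17⊕b18⊕b19⊕b20⊕b21⊕b22⊕b23⊕b24⊕b25⊕b26⊕b27⊕b28⊕b29⊕b30⊕b31 = 1⊕1⊕0⊕1⊕1⊕1⊕1⊕1⊕1⊕0⊕0⊕1⊕0⊕1⊕1⊕0 = 1
Syndrome (s16...s1) = 10001 → position 17.

17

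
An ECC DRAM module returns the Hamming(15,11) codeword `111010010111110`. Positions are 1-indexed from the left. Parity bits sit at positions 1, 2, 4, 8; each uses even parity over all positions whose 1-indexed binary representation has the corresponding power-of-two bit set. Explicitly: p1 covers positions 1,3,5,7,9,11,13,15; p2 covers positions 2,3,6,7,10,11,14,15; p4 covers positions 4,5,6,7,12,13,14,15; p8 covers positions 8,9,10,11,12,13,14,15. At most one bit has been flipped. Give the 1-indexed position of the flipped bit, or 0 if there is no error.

3

s1: b1⊕b3⊕b5⊕b7⊕b9⊕b11⊕b13⊕b15 = 1⊕1⊕1⊕0⊕0⊕1⊕1⊕0 = 1
s2: b2⊕b3⊕b6⊕b7⊕b10⊕b11⊕b14⊕b15 = 1⊕1⊕0⊕0⊕1⊕1⊕1⊕0 = 1
s4: b4⊕b5⊕b6⊕b7⊕b12⊕b13⊕b14⊕b15 = 0⊕1⊕0⊕0⊕1⊕1⊕1⊕0 = 0
s8: b8⊕b9⊕b10⊕b11⊕b12⊕b13⊕b14⊕b15 = 1⊕0⊕1⊕1⊕1⊕1⊕1⊕0 = 0
Syndrome (s8...s1) = 0011 → position 3.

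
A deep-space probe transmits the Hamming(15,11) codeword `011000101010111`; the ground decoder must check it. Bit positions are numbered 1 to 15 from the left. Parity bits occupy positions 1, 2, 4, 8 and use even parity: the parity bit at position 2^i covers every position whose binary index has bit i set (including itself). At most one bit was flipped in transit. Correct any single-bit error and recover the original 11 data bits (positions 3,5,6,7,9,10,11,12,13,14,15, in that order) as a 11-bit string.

s1: b1⊕b3⊕b5⊕b7⊕b9⊕b11⊕b13⊕b15 = 0⊕1⊕0⊕1⊕1⊕1⊕1⊕1 = 0
s2: b2⊕b3⊕b6⊕b7⊕b10⊕b11⊕b14⊕b15 = 1⊕1⊕0⊕1⊕0⊕1⊕1⊕1 = 0
s4: b4⊕b5⊕b6⊕b7⊕b12⊕b13⊕b14⊕b15 = 0⊕0⊕0⊕1⊕0⊕1⊕1⊕1 = 0
s8: b8⊕b9⊕b10⊕b11⊕b12⊕b13⊕b14⊕b15 = 0⊕1⊕0⊕1⊕0⊕1⊕1⊕1 = 1
Syndrome (s8...s1) = 1000 → position 8.
Flip bit 8: corrected codeword = 011000111010111
Data bits at positions 3,5,6,7,9,10,11,12,13,14,15: 10011010111

10011010111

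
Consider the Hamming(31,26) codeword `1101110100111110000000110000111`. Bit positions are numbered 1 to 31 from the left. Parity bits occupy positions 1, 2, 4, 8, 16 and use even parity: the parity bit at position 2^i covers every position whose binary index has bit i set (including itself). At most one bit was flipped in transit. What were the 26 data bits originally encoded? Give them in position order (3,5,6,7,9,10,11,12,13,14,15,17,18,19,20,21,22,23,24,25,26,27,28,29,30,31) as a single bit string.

01100011111000100110000111

s1: b1⊕b3⊕b5⊕b7⊕b9⊕b11⊕b13⊕b15⊕b17⊕b19⊕b21⊕b23⊕b25⊕b27⊕b29⊕b31 = 1⊕0⊕1⊕0⊕0⊕1⊕1⊕1⊕0⊕0⊕0⊕1⊕0⊕0⊕1⊕1 = 0
s2: b2⊕b3⊕b6⊕b7⊕b10⊕b11⊕b14⊕b15⊕b18⊕b19⊕b22⊕b23⊕b26⊕b27⊕b30⊕b31 = 1⊕0⊕1⊕0⊕0⊕1⊕1⊕1⊕0⊕0⊕0⊕1⊕0⊕0⊕1⊕1 = 0
s4: b4⊕b5⊕b6⊕b7⊕b12⊕b13⊕b14⊕b15⊕b20⊕b21⊕b22⊕b23⊕b28⊕b29⊕b30⊕b31 = 1⊕1⊕1⊕0⊕1⊕1⊕1⊕1⊕0⊕0⊕0⊕1⊕0⊕1⊕1⊕1 = 1
s8: b8⊕b9⊕b10⊕b11⊕b12⊕b13⊕b14⊕b15⊕b24⊕b25⊕b26⊕b27⊕b28⊕b29⊕b30⊕b31 = 1⊕0⊕0⊕1⊕1⊕1⊕1⊕1⊕1⊕0⊕0⊕0⊕0⊕1⊕1⊕1 = 0
s16: b16⊕b17⊕b18⊕b19⊕b20⊕b21⊕b22⊕b23⊕b24⊕b25⊕b26⊕b27⊕b28⊕b29⊕b30⊕b31 = 0⊕0⊕0⊕0⊕0⊕0⊕0⊕1⊕1⊕0⊕0⊕0⊕0⊕1⊕1⊕1 = 1
Syndrome (s16...s1) = 10100 → position 20.
Flip bit 20: corrected codeword = 1101110100111110000100110000111
Data bits at positions 3,5,6,7,9,10,11,12,13,14,15,17,18,19,20,21,22,23,24,25,26,27,28,29,30,31: 01100011111000100110000111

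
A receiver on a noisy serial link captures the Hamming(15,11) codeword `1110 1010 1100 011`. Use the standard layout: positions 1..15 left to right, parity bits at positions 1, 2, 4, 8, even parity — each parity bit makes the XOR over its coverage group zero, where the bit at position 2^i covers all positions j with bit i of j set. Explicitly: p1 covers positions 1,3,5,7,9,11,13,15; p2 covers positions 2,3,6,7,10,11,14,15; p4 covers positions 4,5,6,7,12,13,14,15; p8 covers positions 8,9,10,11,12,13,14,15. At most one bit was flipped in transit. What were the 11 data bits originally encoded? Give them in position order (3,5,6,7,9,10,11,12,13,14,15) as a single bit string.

11011100011

s1: b1⊕b3⊕b5⊕b7⊕b9⊕b11⊕b13⊕b15 = 1⊕1⊕1⊕1⊕1⊕0⊕0⊕1 = 0
s2: b2⊕b3⊕b6⊕b7⊕b10⊕b11⊕b14⊕b15 = 1⊕1⊕0⊕1⊕1⊕0⊕1⊕1 = 0
s4: b4⊕b5⊕b6⊕b7⊕b12⊕b13⊕b14⊕b15 = 0⊕1⊕0⊕1⊕0⊕0⊕1⊕1 = 0
s8: b8⊕b9⊕b10⊕b11⊕b12⊕b13⊕b14⊕b15 = 0⊕1⊕1⊕0⊕0⊕0⊕1⊕1 = 0
Syndrome (s8...s1) = 0000 → position 0 (no error).
No correction needed.
Data bits at positions 3,5,6,7,9,10,11,12,13,14,15: 11011100011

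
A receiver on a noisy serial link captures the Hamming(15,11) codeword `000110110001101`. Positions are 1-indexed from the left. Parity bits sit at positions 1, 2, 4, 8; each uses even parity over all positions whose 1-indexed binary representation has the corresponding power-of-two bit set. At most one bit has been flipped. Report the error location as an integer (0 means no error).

s1: b1⊕b3⊕b5⊕b7⊕b9⊕b11⊕b13⊕b15 = 0⊕0⊕1⊕1⊕0⊕0⊕1⊕1 = 0
s2: b2⊕b3⊕b6⊕b7⊕b10⊕b11⊕b14⊕b15 = 0⊕0⊕0⊕1⊕0⊕0⊕0⊕1 = 0
s4: b4⊕b5⊕b6⊕b7⊕b12⊕b13⊕b14⊕b15 = 1⊕1⊕0⊕1⊕1⊕1⊕0⊕1 = 0
s8: b8⊕b9⊕b10⊕b11⊕b12⊕b13⊕b14⊕b15 = 1⊕0⊕0⊕0⊕1⊕1⊕0⊕1 = 0
Syndrome (s8...s1) = 0000 → position 0 (no error).

0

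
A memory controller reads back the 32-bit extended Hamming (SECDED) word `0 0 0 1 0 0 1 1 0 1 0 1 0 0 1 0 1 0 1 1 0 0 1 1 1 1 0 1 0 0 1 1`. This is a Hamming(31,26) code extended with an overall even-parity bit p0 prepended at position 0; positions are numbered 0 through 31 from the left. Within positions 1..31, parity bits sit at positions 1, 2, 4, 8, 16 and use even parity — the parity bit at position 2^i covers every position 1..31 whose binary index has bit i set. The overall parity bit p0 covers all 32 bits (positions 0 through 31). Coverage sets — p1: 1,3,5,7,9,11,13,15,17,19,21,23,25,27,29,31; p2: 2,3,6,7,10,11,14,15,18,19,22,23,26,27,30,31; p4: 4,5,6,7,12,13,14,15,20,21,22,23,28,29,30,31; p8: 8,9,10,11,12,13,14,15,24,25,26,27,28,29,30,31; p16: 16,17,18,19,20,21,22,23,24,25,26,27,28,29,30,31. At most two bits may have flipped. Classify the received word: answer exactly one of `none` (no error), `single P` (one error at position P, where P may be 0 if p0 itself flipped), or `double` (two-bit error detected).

double

s1: b1⊕b3⊕b5⊕b7⊕b9⊕b11⊕b13⊕b15⊕b17⊕b19⊕b21⊕b23⊕b25⊕b27⊕b29⊕b31 = 0⊕1⊕0⊕1⊕1⊕1⊕0⊕0⊕0⊕1⊕0⊕1⊕1⊕1⊕0⊕1 = 1
s2: b2⊕b3⊕b6⊕b7⊕b10⊕b11⊕b14⊕b15⊕b18⊕b19⊕b22⊕b23⊕b26⊕b27⊕b30⊕b31 = 0⊕1⊕1⊕1⊕0⊕1⊕1⊕0⊕1⊕1⊕1⊕1⊕0⊕1⊕1⊕1 = 0
s4: b4⊕b5⊕b6⊕b7⊕b12⊕b13⊕b14⊕b15⊕b20⊕b21⊕b22⊕b23⊕b28⊕b29⊕b30⊕b31 = 0⊕0⊕1⊕1⊕0⊕0⊕1⊕0⊕0⊕0⊕1⊕1⊕0⊕0⊕1⊕1 = 1
s8: b8⊕b9⊕b10⊕b11⊕b12⊕b13⊕b14⊕b15⊕b24⊕b25⊕b26⊕b27⊕b28⊕b29⊕b30⊕b31 = 0⊕1⊕0⊕1⊕0⊕0⊕1⊕0⊕1⊕1⊕0⊕1⊕0⊕0⊕1⊕1 = 0
s16: b16⊕b17⊕b18⊕b19⊕b20⊕b21⊕b22⊕b23⊕b24⊕b25⊕b26⊕b27⊕b28⊕b29⊕b30⊕b31 = 1⊕0⊕1⊕1⊕0⊕0⊕1⊕1⊕1⊕1⊕0⊕1⊕0⊕0⊕1⊕1 = 0
Syndrome (s16...s1) = 00101 → position 5.
Overall parity (XOR of all 32 bits, including p0): 0⊕0⊕0⊕1⊕0⊕0⊕1⊕1⊕0⊕1⊕0⊕1⊕0⊕0⊕1⊕0⊕1⊕0⊕1⊕1⊕0⊕0⊕1⊕1⊕1⊕1⊕0⊕1⊕0⊕0⊕1⊕1 = 0
Overall=0, syndrome position=5 → double-bit error detected (uncorrectable).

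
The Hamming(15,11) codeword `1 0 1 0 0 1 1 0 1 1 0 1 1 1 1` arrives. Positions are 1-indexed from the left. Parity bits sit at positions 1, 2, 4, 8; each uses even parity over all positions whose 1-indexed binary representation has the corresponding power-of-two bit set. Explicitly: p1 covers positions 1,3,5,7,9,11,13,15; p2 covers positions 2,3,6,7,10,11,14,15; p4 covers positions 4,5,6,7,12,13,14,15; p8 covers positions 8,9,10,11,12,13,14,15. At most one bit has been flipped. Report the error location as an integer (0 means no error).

0

s1: b1⊕b3⊕b5⊕b7⊕b9⊕b11⊕b13⊕b15 = 1⊕1⊕0⊕1⊕1⊕0⊕1⊕1 = 0
s2: b2⊕b3⊕b6⊕b7⊕b10⊕b11⊕b14⊕b15 = 0⊕1⊕1⊕1⊕1⊕0⊕1⊕1 = 0
s4: b4⊕b5⊕b6⊕b7⊕b12⊕b13⊕b14⊕b15 = 0⊕0⊕1⊕1⊕1⊕1⊕1⊕1 = 0
s8: b8⊕b9⊕b10⊕b11⊕b12⊕b13⊕b14⊕b15 = 0⊕1⊕1⊕0⊕1⊕1⊕1⊕1 = 0
Syndrome (s8...s1) = 0000 → position 0 (no error).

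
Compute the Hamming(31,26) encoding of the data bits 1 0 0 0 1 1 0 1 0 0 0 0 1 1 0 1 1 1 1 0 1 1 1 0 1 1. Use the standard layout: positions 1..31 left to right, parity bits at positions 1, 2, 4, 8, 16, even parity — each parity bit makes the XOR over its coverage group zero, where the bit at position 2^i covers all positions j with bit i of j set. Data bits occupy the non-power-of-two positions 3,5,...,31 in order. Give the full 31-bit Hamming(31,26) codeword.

1011000111010001011011110111011

Place data bits at non-power-of-two positions: b3=1, b5=0, b6=0, b7=0, b9=1, b10=1, b11=0, b12=1, b13=0, b14=0, b15=0, b17=0, b18=1, b19=1, b20=0, b21=1, b22=1, b23=1, b24=1, b25=0, b26=1, b27=1, b28=1, b29=0, b30=1, b31=1.
p1 = XOR of data positions {3,5,7,9,11,13,15,17,19,21,23,25,27,29,31} = 1⊕0⊕0⊕1⊕0⊕0⊕0⊕0⊕1⊕1⊕1⊕0⊕1⊕0⊕1 = 1
p2 = XOR of data positions {3,6,7,10,11,14,15,18,19,22,23,26,27,30,31} = 1⊕0⊕0⊕1⊕0⊕0⊕0⊕1⊕1⊕1⊕1⊕1⊕1⊕1⊕1 = 0
p4 = XOR of data positions {5,6,7,12,13,14,15,20,21,22,23,28,29,30,31} = 0⊕0⊕0⊕1⊕0⊕0⊕0⊕0⊕1⊕1⊕1⊕1⊕0⊕1⊕1 = 1
p8 = XOR of data positions {9,10,11,12,13,14,15,24,25,26,27,28,29,30,31} = 1⊕1⊕0⊕1⊕0⊕0⊕0⊕1⊕0⊕1⊕1⊕1⊕0⊕1⊕1 = 1
p16 = XOR of data positions {17,18,19,20,21,22,23,24,25,26,27,28,29,30,31} = 0⊕1⊕1⊕0⊕1⊕1⊕1⊕1⊕0⊕1⊕1⊕1⊕0⊕1⊕1 = 1
Codeword b1..b31 = 1011000111010001011011110111011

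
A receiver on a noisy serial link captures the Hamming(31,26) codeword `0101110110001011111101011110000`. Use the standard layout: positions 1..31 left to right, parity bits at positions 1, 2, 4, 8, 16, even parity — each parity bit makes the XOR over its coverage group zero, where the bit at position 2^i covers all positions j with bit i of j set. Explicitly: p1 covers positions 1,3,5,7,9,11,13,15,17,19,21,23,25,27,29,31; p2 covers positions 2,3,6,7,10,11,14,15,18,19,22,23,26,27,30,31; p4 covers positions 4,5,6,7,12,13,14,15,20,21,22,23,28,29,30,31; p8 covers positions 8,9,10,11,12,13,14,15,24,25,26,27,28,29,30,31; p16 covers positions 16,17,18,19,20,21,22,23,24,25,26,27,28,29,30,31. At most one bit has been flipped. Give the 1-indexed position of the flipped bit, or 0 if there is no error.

s1: b1⊕b3⊕b5⊕b7⊕b9⊕b11⊕b13⊕b15⊕b17⊕b19⊕b21⊕b23⊕b25⊕b27⊕b29⊕b31 = 0⊕0⊕1⊕0⊕1⊕0⊕1⊕1⊕1⊕1⊕0⊕0⊕1⊕1⊕0⊕0 = 0
s2: b2⊕b3⊕b6⊕b7⊕b10⊕b11⊕b14⊕b15⊕b18⊕b19⊕b22⊕b23⊕b26⊕b27⊕b30⊕b31 = 1⊕0⊕1⊕0⊕0⊕0⊕0⊕1⊕1⊕1⊕1⊕0⊕1⊕1⊕0⊕0 = 0
s4: b4⊕b5⊕b6⊕b7⊕b12⊕b13⊕b14⊕b15⊕b20⊕b21⊕b22⊕b23⊕b28⊕b29⊕b30⊕b31 = 1⊕1⊕1⊕0⊕0⊕1⊕0⊕1⊕1⊕0⊕1⊕0⊕0⊕0⊕0⊕0 = 1
s8: b8⊕b9⊕b10⊕b11⊕b12⊕b13⊕b14⊕b15⊕b24⊕b25⊕b26⊕b27⊕b28⊕b29⊕b30⊕b31 = 1⊕1⊕0⊕0⊕0⊕1⊕0⊕1⊕1⊕1⊕1⊕1⊕0⊕0⊕0⊕0 = 0
s16: b16⊕b17⊕b18⊕b19⊕b20⊕b21⊕b22⊕b23⊕b24⊕b25⊕b26⊕b27⊕b28⊕b29⊕b30⊕b31 = 1⊕1⊕1⊕1⊕1⊕0⊕1⊕0⊕1⊕1⊕1⊕1⊕0⊕0⊕0⊕0 = 0
Syndrome (s16...s1) = 00100 → position 4.

4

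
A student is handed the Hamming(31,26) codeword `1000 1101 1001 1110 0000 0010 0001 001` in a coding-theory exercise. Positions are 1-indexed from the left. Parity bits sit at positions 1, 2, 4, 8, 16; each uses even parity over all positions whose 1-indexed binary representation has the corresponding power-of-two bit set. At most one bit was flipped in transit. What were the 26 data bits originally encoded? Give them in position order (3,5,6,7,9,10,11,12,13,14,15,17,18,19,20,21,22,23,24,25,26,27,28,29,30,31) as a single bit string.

s1: b1⊕b3⊕b5⊕b7⊕b9⊕b11⊕b13⊕b15⊕b17⊕b19⊕b21⊕b23⊕b25⊕b27⊕b29⊕b31 = 1⊕0⊕1⊕0⊕1⊕0⊕1⊕1⊕0⊕0⊕0⊕1⊕0⊕0⊕0⊕1 = 1
s2: b2⊕b3⊕b6⊕b7⊕b10⊕b11⊕b14⊕b15⊕b18⊕b19⊕b22⊕b23⊕b26⊕b27⊕b30⊕b31 = 0⊕0⊕1⊕0⊕0⊕0⊕1⊕1⊕0⊕0⊕0⊕1⊕0⊕0⊕0⊕1 = 1
s4: b4⊕b5⊕b6⊕b7⊕b12⊕b13⊕b14⊕b15⊕b20⊕b21⊕b22⊕b23⊕b28⊕b29⊕b30⊕b31 = 0⊕1⊕1⊕0⊕1⊕1⊕1⊕1⊕0⊕0⊕0⊕1⊕1⊕0⊕0⊕1 = 1
s8: b8⊕b9⊕b10⊕b11⊕b12⊕b13⊕b14⊕b15⊕b24⊕b25⊕b26⊕b27⊕b28⊕b29⊕b30⊕b31 = 1⊕1⊕0⊕0⊕1⊕1⊕1⊕1⊕0⊕0⊕0⊕0⊕1⊕0⊕0⊕1 = 0
s16: b16⊕b17⊕b18⊕b19⊕b20⊕b21⊕b22⊕b23⊕b24⊕b25⊕b26⊕b27⊕b28⊕b29⊕b30⊕b31 = 0⊕0⊕0⊕0⊕0⊕0⊕0⊕1⊕0⊕0⊕0⊕0⊕1⊕0⊕0⊕1 = 1
Syndrome (s16...s1) = 10111 → position 23.
Flip bit 23: corrected codeword = 1000110110011110000000000001001
Data bits at positions 3,5,6,7,9,10,11,12,13,14,15,17,18,19,20,21,22,23,24,25,26,27,28,29,30,31: 01101001111000000000001001

01101001111000000000001001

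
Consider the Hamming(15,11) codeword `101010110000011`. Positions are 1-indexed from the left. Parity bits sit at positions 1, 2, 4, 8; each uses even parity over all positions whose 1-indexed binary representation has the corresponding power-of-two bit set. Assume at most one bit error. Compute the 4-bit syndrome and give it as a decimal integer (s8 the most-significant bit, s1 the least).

9

s1: b1⊕b3⊕b5⊕b7⊕b9⊕b11⊕b13⊕b15 = 1⊕1⊕1⊕1⊕0⊕0⊕0⊕1 = 1
s2: b2⊕b3⊕b6⊕b7⊕b10⊕b11⊕b14⊕b15 = 0⊕1⊕0⊕1⊕0⊕0⊕1⊕1 = 0
s4: b4⊕b5⊕b6⊕b7⊕b12⊕b13⊕b14⊕b15 = 0⊕1⊕0⊕1⊕0⊕0⊕1⊕1 = 0
s8: b8⊕b9⊕b10⊕b11⊕b12⊕b13⊕b14⊕b15 = 1⊕0⊕0⊕0⊕0⊕0⊕1⊕1 = 1
Syndrome (s8...s1) = 1001 → position 9.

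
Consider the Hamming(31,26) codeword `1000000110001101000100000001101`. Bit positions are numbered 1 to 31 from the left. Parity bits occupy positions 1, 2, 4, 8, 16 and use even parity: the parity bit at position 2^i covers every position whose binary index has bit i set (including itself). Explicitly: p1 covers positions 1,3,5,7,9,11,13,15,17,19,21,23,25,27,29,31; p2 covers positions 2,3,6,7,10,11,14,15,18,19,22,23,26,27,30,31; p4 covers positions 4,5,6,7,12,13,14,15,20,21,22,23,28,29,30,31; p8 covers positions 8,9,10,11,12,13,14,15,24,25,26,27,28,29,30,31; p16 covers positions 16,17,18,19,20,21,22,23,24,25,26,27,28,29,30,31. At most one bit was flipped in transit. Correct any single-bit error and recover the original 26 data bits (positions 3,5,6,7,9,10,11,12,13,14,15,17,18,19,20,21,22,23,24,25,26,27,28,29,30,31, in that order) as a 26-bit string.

00001000110000100001001101

s1: b1⊕b3⊕b5⊕b7⊕b9⊕b11⊕b13⊕b15⊕b17⊕b19⊕b21⊕b23⊕b25⊕b27⊕b29⊕b31 = 1⊕0⊕0⊕0⊕1⊕0⊕1⊕0⊕0⊕0⊕0⊕0⊕0⊕0⊕1⊕1 = 1
s2: b2⊕b3⊕b6⊕b7⊕b10⊕b11⊕b14⊕b15⊕b18⊕b19⊕b22⊕b23⊕b26⊕b27⊕b30⊕b31 = 0⊕0⊕0⊕0⊕0⊕0⊕1⊕0⊕0⊕0⊕0⊕0⊕0⊕0⊕0⊕1 = 0
s4: b4⊕b5⊕b6⊕b7⊕b12⊕b13⊕b14⊕b15⊕b20⊕b21⊕b22⊕b23⊕b28⊕b29⊕b30⊕b31 = 0⊕0⊕0⊕0⊕0⊕1⊕1⊕0⊕1⊕0⊕0⊕0⊕1⊕1⊕0⊕1 = 0
s8: b8⊕b9⊕b10⊕b11⊕b12⊕b13⊕b14⊕b15⊕b24⊕b25⊕b26⊕b27⊕b28⊕b29⊕b30⊕b31 = 1⊕1⊕0⊕0⊕0⊕1⊕1⊕0⊕0⊕0⊕0⊕0⊕1⊕1⊕0⊕1 = 1
s16: b16⊕b17⊕b18⊕b19⊕b20⊕b21⊕b22⊕b23⊕b24⊕b25⊕b26⊕b27⊕b28⊕b29⊕b30⊕b31 = 1⊕0⊕0⊕0⊕1⊕0⊕0⊕0⊕0⊕0⊕0⊕0⊕1⊕1⊕0⊕1 = 1
Syndrome (s16...s1) = 11001 → position 25.
Flip bit 25: corrected codeword = 1000000110001101000100001001101
Data bits at positions 3,5,6,7,9,10,11,12,13,14,15,17,18,19,20,21,22,23,24,25,26,27,28,29,30,31: 00001000110000100001001101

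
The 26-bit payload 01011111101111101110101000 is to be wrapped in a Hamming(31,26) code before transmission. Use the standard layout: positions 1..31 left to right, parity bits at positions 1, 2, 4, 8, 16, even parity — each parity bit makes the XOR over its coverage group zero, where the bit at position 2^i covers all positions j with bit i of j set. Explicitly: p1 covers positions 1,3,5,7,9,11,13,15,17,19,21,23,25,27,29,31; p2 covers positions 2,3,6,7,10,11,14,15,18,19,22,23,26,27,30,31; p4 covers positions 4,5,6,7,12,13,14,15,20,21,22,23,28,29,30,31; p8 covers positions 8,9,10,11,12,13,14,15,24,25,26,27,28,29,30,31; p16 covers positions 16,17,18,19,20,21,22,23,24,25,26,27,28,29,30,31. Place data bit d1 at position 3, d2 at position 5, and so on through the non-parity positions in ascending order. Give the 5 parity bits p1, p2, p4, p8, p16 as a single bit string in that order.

11111

Place data bits at non-power-of-two positions: b3=0, b5=1, b6=0, b7=1, b9=1, b10=1, b11=1, b12=1, b13=1, b14=0, b15=1, b17=1, b18=1, b19=1, b20=1, b21=0, b22=1, b23=1, b24=1, b25=0, b26=1, b27=0, b28=1, b29=0, b30=0, b31=0.
p1 = XOR of data positions {3,5,7,9,11,13,15,17,19,21,23,25,27,29,31} = 0⊕1⊕1⊕1⊕1⊕1⊕1⊕1⊕1⊕0⊕1⊕0⊕0⊕0⊕0 = 1
p2 = XOR of data positions {3,6,7,10,11,14,15,18,19,22,23,26,27,30,31} = 0⊕0⊕1⊕1⊕1⊕0⊕1⊕1⊕1⊕1⊕1⊕1⊕0⊕0⊕0 = 1
p4 = XOR of data positions {5,6,7,12,13,14,15,20,21,22,23,28,29,30,31} = 1⊕0⊕1⊕1⊕1⊕0⊕1⊕1⊕0⊕1⊕1⊕1⊕0⊕0⊕0 = 1
p8 = XOR of data positions {9,10,11,12,13,14,15,24,25,26,27,28,29,30,31} = 1⊕1⊕1⊕1⊕1⊕0⊕1⊕1⊕0⊕1⊕0⊕1⊕0⊕0⊕0 = 1
p16 = XOR of data positions {17,18,19,20,21,22,23,24,25,26,27,28,29,30,31} = 1⊕1⊕1⊕1⊕0⊕1⊕1⊕1⊕0⊕1⊕0⊕1⊕0⊕0⊕0 = 1
Parity bits p1,p2,p4,p8,p16 = 11111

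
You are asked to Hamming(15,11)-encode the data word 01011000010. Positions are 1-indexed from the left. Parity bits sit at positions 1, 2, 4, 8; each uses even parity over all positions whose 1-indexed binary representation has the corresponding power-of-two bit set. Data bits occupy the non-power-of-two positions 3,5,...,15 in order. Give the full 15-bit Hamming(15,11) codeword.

100110101000010

Place data bits at non-power-of-two positions: b3=0, b5=1, b6=0, b7=1, b9=1, b10=0, b11=0, b12=0, b13=0, b14=1, b15=0.
p1 = XOR of data positions {3,5,7,9,11,13,15} = 0⊕1⊕1⊕1⊕0⊕0⊕0 = 1
p2 = XOR of data positions {3,6,7,10,11,14,15} = 0⊕0⊕1⊕0⊕0⊕1⊕0 = 0
p4 = XOR of data positions {5,6,7,12,13,14,15} = 1⊕0⊕1⊕0⊕0⊕1⊕0 = 1
p8 = XOR of data positions {9,10,11,12,13,14,15} = 1⊕0⊕0⊕0⊕0⊕1⊕0 = 0
Codeword b1..b15 = 100110101000010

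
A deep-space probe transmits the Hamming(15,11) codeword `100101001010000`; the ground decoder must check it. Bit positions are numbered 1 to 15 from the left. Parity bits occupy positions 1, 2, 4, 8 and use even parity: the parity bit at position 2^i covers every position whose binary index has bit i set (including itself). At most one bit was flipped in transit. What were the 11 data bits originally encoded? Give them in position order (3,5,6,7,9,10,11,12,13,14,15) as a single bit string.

s1: b1⊕b3⊕b5⊕b7⊕b9⊕b11⊕b13⊕b15 = 1⊕0⊕0⊕0⊕1⊕1⊕0⊕0 = 1
s2: b2⊕b3⊕b6⊕b7⊕b10⊕b11⊕b14⊕b15 = 0⊕0⊕1⊕0⊕0⊕1⊕0⊕0 = 0
s4: b4⊕b5⊕b6⊕b7⊕b12⊕b13⊕b14⊕b15 = 1⊕0⊕1⊕0⊕0⊕0⊕0⊕0 = 0
s8: b8⊕b9⊕b10⊕b11⊕b12⊕b13⊕b14⊕b15 = 0⊕1⊕0⊕1⊕0⊕0⊕0⊕0 = 0
Syndrome (s8...s1) = 0001 → position 1.
Flip bit 1: corrected codeword = 000101001010000
Data bits at positions 3,5,6,7,9,10,11,12,13,14,15: 00101010000

00101010000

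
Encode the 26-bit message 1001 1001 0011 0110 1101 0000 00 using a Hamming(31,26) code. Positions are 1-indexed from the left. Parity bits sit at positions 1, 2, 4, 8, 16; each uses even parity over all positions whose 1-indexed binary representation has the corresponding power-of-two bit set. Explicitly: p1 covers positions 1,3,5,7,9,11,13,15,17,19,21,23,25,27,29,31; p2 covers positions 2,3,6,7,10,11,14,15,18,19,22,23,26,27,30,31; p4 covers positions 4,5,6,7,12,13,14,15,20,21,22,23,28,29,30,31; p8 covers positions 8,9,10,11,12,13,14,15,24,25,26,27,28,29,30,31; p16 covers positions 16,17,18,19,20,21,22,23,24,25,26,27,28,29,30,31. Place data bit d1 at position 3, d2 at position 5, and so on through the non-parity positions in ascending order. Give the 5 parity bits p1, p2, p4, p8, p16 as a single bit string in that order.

00000

Place data bits at non-power-of-two positions: b3=1, b5=0, b6=0, b7=1, b9=1, b10=0, b11=0, b12=1, b13=0, b14=0, b15=1, b17=1, b18=0, b19=1, b20=1, b21=0, b22=1, b23=1, b24=0, b25=1, b26=0, b27=0, b28=0, b29=0, b30=0, b31=0.
p1 = XOR of data positions {3,5,7,9,11,13,15,17,19,21,23,25,27,29,31} = 1⊕0⊕1⊕1⊕0⊕0⊕1⊕1⊕1⊕0⊕1⊕1⊕0⊕0⊕0 = 0
p2 = XOR of data positions {3,6,7,10,11,14,15,18,19,22,23,26,27,30,31} = 1⊕0⊕1⊕0⊕0⊕0⊕1⊕0⊕1⊕1⊕1⊕0⊕0⊕0⊕0 = 0
p4 = XOR of data positions {5,6,7,12,13,14,15,20,21,22,23,28,29,30,31} = 0⊕0⊕1⊕1⊕0⊕0⊕1⊕1⊕0⊕1⊕1⊕0⊕0⊕0⊕0 = 0
p8 = XOR of data positions {9,10,11,12,13,14,15,24,25,26,27,28,29,30,31} = 1⊕0⊕0⊕1⊕0⊕0⊕1⊕0⊕1⊕0⊕0⊕0⊕0⊕0⊕0 = 0
p16 = XOR of data positions {17,18,19,20,21,22,23,24,25,26,27,28,29,30,31} = 1⊕0⊕1⊕1⊕0⊕1⊕1⊕0⊕1⊕0⊕0⊕0⊕0⊕0⊕0 = 0
Parity bits p1,p2,p4,p8,p16 = 00000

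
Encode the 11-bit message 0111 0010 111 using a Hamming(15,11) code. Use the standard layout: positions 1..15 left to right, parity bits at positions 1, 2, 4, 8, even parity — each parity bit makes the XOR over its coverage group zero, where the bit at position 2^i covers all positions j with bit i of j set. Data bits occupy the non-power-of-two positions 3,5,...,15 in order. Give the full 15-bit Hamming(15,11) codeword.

Place data bits at non-power-of-two positions: b3=0, b5=1, b6=1, b7=1, b9=0, b10=0, b11=1, b12=0, b13=1, b14=1, b15=1.
p1 = XOR of data positions {3,5,7,9,11,13,15} = 0⊕1⊕1⊕0⊕1⊕1⊕1 = 1
p2 = XOR of data positions {3,6,7,10,11,14,15} = 0⊕1⊕1⊕0⊕1⊕1⊕1 = 1
p4 = XOR of data positions {5,6,7,12,13,14,15} = 1⊕1⊕1⊕0⊕1⊕1⊕1 = 0
p8 = XOR of data positions {9,10,11,12,13,14,15} = 0⊕0⊕1⊕0⊕1⊕1⊕1 = 0
Codeword b1..b15 = 110011100010111

110011100010111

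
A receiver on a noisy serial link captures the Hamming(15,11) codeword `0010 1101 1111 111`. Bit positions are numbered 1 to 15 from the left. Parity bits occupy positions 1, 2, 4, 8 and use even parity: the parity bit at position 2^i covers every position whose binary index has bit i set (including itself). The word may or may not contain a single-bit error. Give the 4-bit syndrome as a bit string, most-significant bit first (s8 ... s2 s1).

0000

s1: b1⊕b3⊕b5⊕b7⊕b9⊕b11⊕b13⊕b15 = 0⊕1⊕1⊕0⊕1⊕1⊕1⊕1 = 0
s2: b2⊕b3⊕b6⊕b7⊕b10⊕b11⊕b14⊕b15 = 0⊕1⊕1⊕0⊕1⊕1⊕1⊕1 = 0
s4: b4⊕b5⊕b6⊕b7⊕b12⊕b13⊕b14⊕b15 = 0⊕1⊕1⊕0⊕1⊕1⊕1⊕1 = 0
s8: b8⊕b9⊕b10⊕b11⊕b12⊕b13⊕b14⊕b15 = 1⊕1⊕1⊕1⊕1⊕1⊕1⊕1 = 0
Syndrome (s8...s1) = 0000 → position 0 (no error).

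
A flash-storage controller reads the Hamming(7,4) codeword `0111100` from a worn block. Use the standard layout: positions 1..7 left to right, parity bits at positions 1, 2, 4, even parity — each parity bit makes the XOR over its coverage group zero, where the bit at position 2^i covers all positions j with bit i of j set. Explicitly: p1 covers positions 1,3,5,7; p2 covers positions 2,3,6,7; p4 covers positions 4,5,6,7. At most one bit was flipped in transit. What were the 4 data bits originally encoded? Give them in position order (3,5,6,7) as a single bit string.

s1: b1⊕b3⊕b5⊕b7 = 0⊕1⊕1⊕0 = 0
s2: b2⊕b3⊕b6⊕b7 = 1⊕1⊕0⊕0 = 0
s4: b4⊕b5⊕b6⊕b7 = 1⊕1⊕0⊕0 = 0
Syndrome (s4...s1) = 000 → position 0 (no error).
No correction needed.
Data bits at positions 3,5,6,7: 1100

1100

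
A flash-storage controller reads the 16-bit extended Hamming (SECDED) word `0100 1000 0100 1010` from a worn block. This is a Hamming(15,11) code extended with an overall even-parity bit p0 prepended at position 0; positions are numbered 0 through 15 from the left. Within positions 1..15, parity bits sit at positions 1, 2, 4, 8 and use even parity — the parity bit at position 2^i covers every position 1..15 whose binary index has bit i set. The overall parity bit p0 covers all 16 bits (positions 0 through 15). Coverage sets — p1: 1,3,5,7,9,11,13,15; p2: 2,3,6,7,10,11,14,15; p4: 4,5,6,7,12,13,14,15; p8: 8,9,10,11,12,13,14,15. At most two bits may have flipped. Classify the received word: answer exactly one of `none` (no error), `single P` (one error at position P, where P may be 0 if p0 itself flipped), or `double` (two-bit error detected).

s1: b1⊕b3⊕b5⊕b7⊕b9⊕b11⊕b13⊕b15 = 1⊕0⊕0⊕0⊕1⊕0⊕0⊕0 = 0
s2: b2⊕b3⊕b6⊕b7⊕b10⊕b11⊕b14⊕b15 = 0⊕0⊕0⊕0⊕0⊕0⊕1⊕0 = 1
s4: b4⊕b5⊕b6⊕b7⊕b12⊕b13⊕b14⊕b15 = 1⊕0⊕0⊕0⊕1⊕0⊕1⊕0 = 1
s8: b8⊕b9⊕b10⊕b11⊕b12⊕b13⊕b14⊕b15 = 0⊕1⊕0⊕0⊕1⊕0⊕1⊕0 = 1
Syndrome (s8...s1) = 1110 → position 14.
Overall parity (XOR of all 16 bits, including p0): 0⊕1⊕0⊕0⊕1⊕0⊕0⊕0⊕0⊕1⊕0⊕0⊕1⊕0⊕1⊕0 = 1
Overall=1, syndrome position=14 → single-bit error at position 14.

single 14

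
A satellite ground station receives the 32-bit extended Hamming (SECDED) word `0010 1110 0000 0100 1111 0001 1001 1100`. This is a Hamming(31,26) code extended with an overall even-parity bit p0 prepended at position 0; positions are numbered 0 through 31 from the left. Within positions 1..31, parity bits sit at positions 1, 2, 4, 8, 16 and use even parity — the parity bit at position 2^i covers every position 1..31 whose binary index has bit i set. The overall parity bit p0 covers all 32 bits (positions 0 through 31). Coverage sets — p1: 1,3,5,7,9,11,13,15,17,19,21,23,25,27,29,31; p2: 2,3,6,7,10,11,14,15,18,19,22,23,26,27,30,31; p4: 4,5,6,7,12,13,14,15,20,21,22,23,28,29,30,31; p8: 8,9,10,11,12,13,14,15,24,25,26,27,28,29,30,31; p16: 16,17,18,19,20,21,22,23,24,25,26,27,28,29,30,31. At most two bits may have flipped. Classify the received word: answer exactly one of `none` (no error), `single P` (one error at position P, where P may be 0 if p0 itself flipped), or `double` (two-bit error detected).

double

s1: b1⊕b3⊕b5⊕b7⊕b9⊕b11⊕b13⊕b15⊕b17⊕b19⊕b21⊕b23⊕b25⊕b27⊕b29⊕b31 = 0⊕0⊕1⊕0⊕0⊕0⊕1⊕0⊕1⊕1⊕0⊕1⊕0⊕1⊕1⊕0 = 1
s2: b2⊕b3⊕b6⊕b7⊕b10⊕b11⊕b14⊕b15⊕b18⊕b19⊕b22⊕b23⊕b26⊕b27⊕b30⊕b31 = 1⊕0⊕1⊕0⊕0⊕0⊕0⊕0⊕1⊕1⊕0⊕1⊕0⊕1⊕0⊕0 = 0
s4: b4⊕b5⊕b6⊕b7⊕b12⊕b13⊕b14⊕b15⊕b20⊕b21⊕b22⊕b23⊕b28⊕b29⊕b30⊕b31 = 1⊕1⊕1⊕0⊕0⊕1⊕0⊕0⊕0⊕0⊕0⊕1⊕1⊕1⊕0⊕0 = 1
s8: b8⊕b9⊕b10⊕b11⊕b12⊕b13⊕b14⊕b15⊕b24⊕b25⊕b26⊕b27⊕b28⊕b29⊕b30⊕b31 = 0⊕0⊕0⊕0⊕0⊕1⊕0⊕0⊕1⊕0⊕0⊕1⊕1⊕1⊕0⊕0 = 1
s16: b16⊕b17⊕b18⊕b19⊕b20⊕b21⊕b22⊕b23⊕b24⊕b25⊕b26⊕b27⊕b28⊕b29⊕b30⊕b31 = 1⊕1⊕1⊕1⊕0⊕0⊕0⊕1⊕1⊕0⊕0⊕1⊕1⊕1⊕0⊕0 = 1
Syndrome (s16...s1) = 11101 → position 29.
Overall parity (XOR of all 32 bits, including p0): 0⊕0⊕1⊕0⊕1⊕1⊕1⊕0⊕0⊕0⊕0⊕0⊕0⊕1⊕0⊕0⊕1⊕1⊕1⊕1⊕0⊕0⊕0⊕1⊕1⊕0⊕0⊕1⊕1⊕1⊕0⊕0 = 0
Overall=0, syndrome position=29 → double-bit error detected (uncorrectable).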